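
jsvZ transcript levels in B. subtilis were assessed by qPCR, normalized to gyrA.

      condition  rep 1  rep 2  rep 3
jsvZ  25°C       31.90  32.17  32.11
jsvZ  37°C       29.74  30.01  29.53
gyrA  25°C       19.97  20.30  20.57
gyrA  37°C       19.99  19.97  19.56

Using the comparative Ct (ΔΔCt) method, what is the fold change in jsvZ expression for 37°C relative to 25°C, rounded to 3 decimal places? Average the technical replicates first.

3.630

Mean Ct: jsvZ 25°C 32.060; jsvZ 37°C 29.760; gyrA 25°C 20.280; gyrA 37°C 19.840
ΔCt(25°C) = 32.060 − 20.280 = 11.780
ΔCt(37°C) = 29.760 − 19.840 = 9.920
ΔΔCt = 9.920 − 11.780 = -1.860
Fold change = 2^(−(-1.860)) = 2^1.860 = 3.6301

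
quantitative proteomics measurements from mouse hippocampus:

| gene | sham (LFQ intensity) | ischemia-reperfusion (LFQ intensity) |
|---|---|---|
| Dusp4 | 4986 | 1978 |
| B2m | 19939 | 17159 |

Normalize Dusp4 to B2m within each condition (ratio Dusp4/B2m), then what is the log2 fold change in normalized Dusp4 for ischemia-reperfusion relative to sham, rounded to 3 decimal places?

Dusp4/B2m (sham) = 4986 / 19939 = 0.25006
Dusp4/B2m (ischemia-reperfusion) = 1978 / 17159 = 0.11527
Fold change = 0.11527 / 0.25006 = 0.4610
log2(0.4610) = -1.1172

-1.117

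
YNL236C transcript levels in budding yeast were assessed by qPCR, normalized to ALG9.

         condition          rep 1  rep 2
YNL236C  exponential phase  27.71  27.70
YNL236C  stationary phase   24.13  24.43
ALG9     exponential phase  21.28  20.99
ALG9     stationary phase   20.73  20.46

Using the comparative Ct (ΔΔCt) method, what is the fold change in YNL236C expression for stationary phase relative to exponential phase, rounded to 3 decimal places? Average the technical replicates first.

Mean Ct: YNL236C exponential phase 27.705; YNL236C stationary phase 24.280; ALG9 exponential phase 21.135; ALG9 stationary phase 20.595
ΔCt(exponential phase) = 27.705 − 21.135 = 6.570
ΔCt(stationary phase) = 24.280 − 20.595 = 3.685
ΔΔCt = 3.685 − 6.570 = -2.885
Fold change = 2^(−(-2.885)) = 2^2.885 = 7.3871

7.387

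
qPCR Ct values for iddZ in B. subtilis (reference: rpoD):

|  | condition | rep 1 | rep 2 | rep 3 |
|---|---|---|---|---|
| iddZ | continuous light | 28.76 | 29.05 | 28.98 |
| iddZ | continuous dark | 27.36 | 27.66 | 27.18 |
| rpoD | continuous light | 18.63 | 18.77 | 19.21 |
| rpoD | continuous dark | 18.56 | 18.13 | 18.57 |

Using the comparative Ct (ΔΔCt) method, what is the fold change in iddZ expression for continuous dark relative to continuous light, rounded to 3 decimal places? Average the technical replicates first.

2.114

Mean Ct: iddZ continuous light 28.930; iddZ continuous dark 27.400; rpoD continuous light 18.870; rpoD continuous dark 18.420
ΔCt(continuous light) = 28.930 − 18.870 = 10.060
ΔCt(continuous dark) = 27.400 − 18.420 = 8.980
ΔΔCt = 8.980 − 10.060 = -1.080
Fold change = 2^(−(-1.080)) = 2^1.080 = 2.1140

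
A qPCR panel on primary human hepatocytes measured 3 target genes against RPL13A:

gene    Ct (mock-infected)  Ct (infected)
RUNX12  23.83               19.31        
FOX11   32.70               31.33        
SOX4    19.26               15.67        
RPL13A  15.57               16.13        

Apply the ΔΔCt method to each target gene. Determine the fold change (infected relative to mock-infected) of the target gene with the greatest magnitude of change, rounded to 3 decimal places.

RUNX12: ΔΔCt = (19.31−16.13) − (23.83−15.57) = 3.18 − 8.26 = -5.08; fold change = 2^5.08 = 33.825
FOX11: ΔΔCt = (31.33−16.13) − (32.70−15.57) = 15.20 − 17.13 = -1.93; fold change = 2^1.93 = 3.811
SOX4: ΔΔCt = (15.67−16.13) − (19.26−15.57) = -0.46 − 3.69 = -4.15; fold change = 2^4.15 = 17.753
RUNX12 has the largest |ΔΔCt| = 5.08.

33.825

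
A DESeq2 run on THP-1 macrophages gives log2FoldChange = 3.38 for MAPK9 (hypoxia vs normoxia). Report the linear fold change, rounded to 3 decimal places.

10.411

Fold change = 2^(3.38) = 10.4107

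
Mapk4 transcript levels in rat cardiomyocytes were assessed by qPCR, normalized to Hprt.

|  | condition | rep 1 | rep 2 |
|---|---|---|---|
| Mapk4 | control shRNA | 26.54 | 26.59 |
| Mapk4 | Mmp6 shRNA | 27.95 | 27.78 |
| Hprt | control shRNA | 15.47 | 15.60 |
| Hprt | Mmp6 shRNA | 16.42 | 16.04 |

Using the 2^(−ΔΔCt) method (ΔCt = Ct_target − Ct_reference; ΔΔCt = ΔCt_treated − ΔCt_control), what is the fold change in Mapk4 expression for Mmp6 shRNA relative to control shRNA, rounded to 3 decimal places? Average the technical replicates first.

Mean Ct: Mapk4 control shRNA 26.565; Mapk4 Mmp6 shRNA 27.865; Hprt control shRNA 15.535; Hprt Mmp6 shRNA 16.230
ΔCt(control shRNA) = 26.565 − 15.535 = 11.030
ΔCt(Mmp6 shRNA) = 27.865 − 16.230 = 11.635
ΔΔCt = 11.635 − 11.030 = 0.605
Fold change = 2^(−0.605) = 0.6575

0.657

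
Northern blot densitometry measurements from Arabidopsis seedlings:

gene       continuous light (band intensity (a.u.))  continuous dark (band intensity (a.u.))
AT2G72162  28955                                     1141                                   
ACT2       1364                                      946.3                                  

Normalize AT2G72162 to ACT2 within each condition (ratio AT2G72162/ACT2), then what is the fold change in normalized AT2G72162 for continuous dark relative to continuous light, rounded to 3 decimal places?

0.057

AT2G72162/ACT2 (continuous light) = 28955 / 1364 = 21.228
AT2G72162/ACT2 (continuous dark) = 1141 / 946.3 = 1.2057
Fold change = 1.2057 / 21.228 = 0.0568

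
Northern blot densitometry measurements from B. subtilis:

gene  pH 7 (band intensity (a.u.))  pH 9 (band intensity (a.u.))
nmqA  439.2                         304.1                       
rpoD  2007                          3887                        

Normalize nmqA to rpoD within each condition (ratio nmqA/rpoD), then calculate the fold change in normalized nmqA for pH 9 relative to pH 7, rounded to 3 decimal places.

nmqA/rpoD (pH 7) = 439.2 / 2007 = 0.21883
nmqA/rpoD (pH 9) = 304.1 / 3887 = 0.078235
Fold change = 0.078235 / 0.21883 = 0.3575

0.358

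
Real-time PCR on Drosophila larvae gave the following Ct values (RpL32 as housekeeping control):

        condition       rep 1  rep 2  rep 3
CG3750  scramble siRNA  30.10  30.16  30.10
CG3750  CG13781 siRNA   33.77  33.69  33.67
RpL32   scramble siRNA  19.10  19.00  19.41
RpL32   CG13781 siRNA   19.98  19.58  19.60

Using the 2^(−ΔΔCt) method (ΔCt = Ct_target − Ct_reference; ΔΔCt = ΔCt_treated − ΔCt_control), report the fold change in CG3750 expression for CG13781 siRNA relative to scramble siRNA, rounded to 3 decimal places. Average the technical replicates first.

0.122

Mean Ct: CG3750 scramble siRNA 30.120; CG3750 CG13781 siRNA 33.710; RpL32 scramble siRNA 19.170; RpL32 CG13781 siRNA 19.720
ΔCt(scramble siRNA) = 30.120 − 19.170 = 10.950
ΔCt(CG13781 siRNA) = 33.710 − 19.720 = 13.990
ΔΔCt = 13.990 − 10.950 = 3.040
Fold change = 2^(−3.040) = 0.1216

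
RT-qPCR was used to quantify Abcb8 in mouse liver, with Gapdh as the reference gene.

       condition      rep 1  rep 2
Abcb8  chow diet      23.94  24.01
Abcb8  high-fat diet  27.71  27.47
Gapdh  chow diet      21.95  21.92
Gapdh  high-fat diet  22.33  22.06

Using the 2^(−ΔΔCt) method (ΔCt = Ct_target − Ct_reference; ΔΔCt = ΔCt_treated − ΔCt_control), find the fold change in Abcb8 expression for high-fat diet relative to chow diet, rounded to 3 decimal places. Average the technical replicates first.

0.098

Mean Ct: Abcb8 chow diet 23.975; Abcb8 high-fat diet 27.590; Gapdh chow diet 21.935; Gapdh high-fat diet 22.195
ΔCt(chow diet) = 23.975 − 21.935 = 2.040
ΔCt(high-fat diet) = 27.590 − 22.195 = 5.395
ΔΔCt = 5.395 − 2.040 = 3.355
Fold change = 2^(−3.355) = 0.0977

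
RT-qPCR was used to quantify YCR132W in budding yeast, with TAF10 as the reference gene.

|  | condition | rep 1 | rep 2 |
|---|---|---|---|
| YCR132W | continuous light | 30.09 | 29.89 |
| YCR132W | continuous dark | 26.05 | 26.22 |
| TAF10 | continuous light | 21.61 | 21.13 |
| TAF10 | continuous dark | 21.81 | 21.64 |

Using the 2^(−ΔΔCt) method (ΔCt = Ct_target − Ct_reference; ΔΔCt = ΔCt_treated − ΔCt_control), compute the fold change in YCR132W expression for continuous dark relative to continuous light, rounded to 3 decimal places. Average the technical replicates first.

Mean Ct: YCR132W continuous light 29.990; YCR132W continuous dark 26.135; TAF10 continuous light 21.370; TAF10 continuous dark 21.725
ΔCt(continuous light) = 29.990 − 21.370 = 8.620
ΔCt(continuous dark) = 26.135 − 21.725 = 4.410
ΔΔCt = 4.410 − 8.620 = -4.210
Fold change = 2^(−(-4.210)) = 2^4.210 = 18.5070

18.507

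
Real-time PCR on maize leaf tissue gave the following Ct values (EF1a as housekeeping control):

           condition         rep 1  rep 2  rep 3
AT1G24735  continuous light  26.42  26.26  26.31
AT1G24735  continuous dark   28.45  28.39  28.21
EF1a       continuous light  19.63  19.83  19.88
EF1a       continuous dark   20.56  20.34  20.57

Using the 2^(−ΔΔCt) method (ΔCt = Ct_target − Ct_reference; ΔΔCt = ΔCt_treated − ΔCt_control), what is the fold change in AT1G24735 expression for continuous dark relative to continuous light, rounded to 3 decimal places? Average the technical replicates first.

0.403

Mean Ct: AT1G24735 continuous light 26.330; AT1G24735 continuous dark 28.350; EF1a continuous light 19.780; EF1a continuous dark 20.490
ΔCt(continuous light) = 26.330 − 19.780 = 6.550
ΔCt(continuous dark) = 28.350 − 20.490 = 7.860
ΔΔCt = 7.860 − 6.550 = 1.310
Fold change = 2^(−1.310) = 0.4033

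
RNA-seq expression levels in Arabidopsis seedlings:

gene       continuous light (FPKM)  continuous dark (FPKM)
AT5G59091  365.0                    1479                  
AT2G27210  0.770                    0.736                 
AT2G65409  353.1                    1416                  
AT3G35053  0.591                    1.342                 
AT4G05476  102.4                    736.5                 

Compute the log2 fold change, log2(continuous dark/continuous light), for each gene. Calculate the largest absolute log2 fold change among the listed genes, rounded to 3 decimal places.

log2(1479/365.0) = 2.019  (AT5G59091)
log2(0.736/0.770) = -0.065  (AT2G27210)
log2(1416/353.1) = 2.004  (AT2G65409)
log2(1.342/0.591) = 1.183  (AT3G35053)
log2(736.5/102.4) = 2.846  (AT4G05476)
The largest magnitude belongs to AT4G05476.

2.846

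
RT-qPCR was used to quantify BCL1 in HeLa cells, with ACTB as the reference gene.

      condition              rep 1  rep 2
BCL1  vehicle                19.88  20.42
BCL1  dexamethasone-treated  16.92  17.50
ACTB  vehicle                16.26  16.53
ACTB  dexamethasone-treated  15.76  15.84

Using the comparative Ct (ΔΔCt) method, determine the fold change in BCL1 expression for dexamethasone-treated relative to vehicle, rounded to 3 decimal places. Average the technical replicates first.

Mean Ct: BCL1 vehicle 20.150; BCL1 dexamethasone-treated 17.210; ACTB vehicle 16.395; ACTB dexamethasone-treated 15.800
ΔCt(vehicle) = 20.150 − 16.395 = 3.755
ΔCt(dexamethasone-treated) = 17.210 − 15.800 = 1.410
ΔΔCt = 1.410 − 3.755 = -2.345
Fold change = 2^(−(-2.345)) = 2^2.345 = 5.0806

5.081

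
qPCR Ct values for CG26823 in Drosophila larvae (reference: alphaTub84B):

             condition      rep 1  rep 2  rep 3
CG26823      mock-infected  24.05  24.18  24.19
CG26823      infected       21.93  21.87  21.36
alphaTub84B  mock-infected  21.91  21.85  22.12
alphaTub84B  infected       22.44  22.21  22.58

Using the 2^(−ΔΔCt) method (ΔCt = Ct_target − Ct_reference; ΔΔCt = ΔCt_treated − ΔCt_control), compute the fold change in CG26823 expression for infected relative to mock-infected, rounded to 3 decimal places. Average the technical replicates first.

7.311

Mean Ct: CG26823 mock-infected 24.140; CG26823 infected 21.720; alphaTub84B mock-infected 21.960; alphaTub84B infected 22.410
ΔCt(mock-infected) = 24.140 − 21.960 = 2.180
ΔCt(infected) = 21.720 − 22.410 = -0.690
ΔΔCt = -0.690 − 2.180 = -2.870
Fold change = 2^(−(-2.870)) = 2^2.870 = 7.3107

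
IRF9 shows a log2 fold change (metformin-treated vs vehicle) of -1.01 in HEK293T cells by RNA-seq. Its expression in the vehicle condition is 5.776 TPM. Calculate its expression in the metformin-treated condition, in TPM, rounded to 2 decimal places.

2.87

Fold change = 2^(-1.01) = 0.4965
metformin-treated expression = 5.776 × 0.4965 = 2.87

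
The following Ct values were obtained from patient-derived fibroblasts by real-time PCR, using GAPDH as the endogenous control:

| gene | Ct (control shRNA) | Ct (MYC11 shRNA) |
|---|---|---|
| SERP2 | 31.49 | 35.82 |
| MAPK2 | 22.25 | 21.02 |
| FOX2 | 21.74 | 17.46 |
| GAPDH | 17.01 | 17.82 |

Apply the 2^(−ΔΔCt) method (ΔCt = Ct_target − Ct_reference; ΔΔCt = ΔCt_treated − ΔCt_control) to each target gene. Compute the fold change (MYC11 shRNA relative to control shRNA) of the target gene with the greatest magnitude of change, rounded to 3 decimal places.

SERP2: ΔΔCt = (35.82−17.82) − (31.49−17.01) = 18.00 − 14.48 = 3.52; fold change = 2^-3.52 = 0.087
MAPK2: ΔΔCt = (21.02−17.82) − (22.25−17.01) = 3.20 − 5.24 = -2.04; fold change = 2^2.04 = 4.112
FOX2: ΔΔCt = (17.46−17.82) − (21.74−17.01) = -0.36 − 4.73 = -5.09; fold change = 2^5.09 = 34.060
FOX2 has the largest |ΔΔCt| = 5.09.

34.060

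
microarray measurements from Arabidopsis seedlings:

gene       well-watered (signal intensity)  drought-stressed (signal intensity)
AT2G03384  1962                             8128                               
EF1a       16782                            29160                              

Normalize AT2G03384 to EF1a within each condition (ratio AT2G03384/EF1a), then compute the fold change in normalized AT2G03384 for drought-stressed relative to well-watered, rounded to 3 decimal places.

2.384

AT2G03384/EF1a (well-watered) = 1962 / 16782 = 0.11691
AT2G03384/EF1a (drought-stressed) = 8128 / 29160 = 0.27874
Fold change = 0.27874 / 0.11691 = 2.3842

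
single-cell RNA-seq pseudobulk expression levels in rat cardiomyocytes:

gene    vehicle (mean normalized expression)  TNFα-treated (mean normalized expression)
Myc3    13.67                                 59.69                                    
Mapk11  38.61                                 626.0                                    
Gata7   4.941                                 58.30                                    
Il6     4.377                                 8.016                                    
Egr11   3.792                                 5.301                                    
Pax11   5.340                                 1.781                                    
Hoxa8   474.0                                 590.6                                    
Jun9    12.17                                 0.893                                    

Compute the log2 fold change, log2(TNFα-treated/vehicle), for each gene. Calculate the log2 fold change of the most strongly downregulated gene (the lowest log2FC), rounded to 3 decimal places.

log2(59.69/13.67) = 2.126  (Myc3)
log2(626.0/38.61) = 4.019  (Mapk11)
log2(58.30/4.941) = 3.561  (Gata7)
log2(8.016/4.377) = 0.873  (Il6)
log2(5.301/3.792) = 0.483  (Egr11)
log2(1.781/5.340) = -1.584  (Pax11)
log2(590.6/474.0) = 0.317  (Hoxa8)
log2(0.893/12.17) = -3.769  (Jun9)
Jun9 is most strongly downregulated.

-3.769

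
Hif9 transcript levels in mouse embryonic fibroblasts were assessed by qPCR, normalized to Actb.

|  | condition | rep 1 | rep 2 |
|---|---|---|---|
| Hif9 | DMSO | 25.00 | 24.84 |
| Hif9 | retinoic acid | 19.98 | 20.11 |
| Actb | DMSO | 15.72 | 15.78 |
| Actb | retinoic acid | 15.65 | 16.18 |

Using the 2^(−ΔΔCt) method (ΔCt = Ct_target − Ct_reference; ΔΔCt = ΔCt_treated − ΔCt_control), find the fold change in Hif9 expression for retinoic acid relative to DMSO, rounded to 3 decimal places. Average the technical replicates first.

32.900

Mean Ct: Hif9 DMSO 24.920; Hif9 retinoic acid 20.045; Actb DMSO 15.750; Actb retinoic acid 15.915
ΔCt(DMSO) = 24.920 − 15.750 = 9.170
ΔCt(retinoic acid) = 20.045 − 15.915 = 4.130
ΔΔCt = 4.130 − 9.170 = -5.040
Fold change = 2^(−(-5.040)) = 2^5.040 = 32.8996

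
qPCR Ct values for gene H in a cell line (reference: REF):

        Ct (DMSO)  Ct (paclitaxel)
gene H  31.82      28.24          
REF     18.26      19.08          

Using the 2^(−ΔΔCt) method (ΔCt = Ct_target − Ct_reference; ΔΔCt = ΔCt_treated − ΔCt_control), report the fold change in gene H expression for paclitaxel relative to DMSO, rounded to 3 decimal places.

21.112

ΔCt(DMSO) = 31.820 − 18.260 = 13.560
ΔCt(paclitaxel) = 28.240 − 19.080 = 9.160
ΔΔCt = 9.160 − 13.560 = -4.400
Fold change = 2^(−(-4.400)) = 2^4.400 = 21.1121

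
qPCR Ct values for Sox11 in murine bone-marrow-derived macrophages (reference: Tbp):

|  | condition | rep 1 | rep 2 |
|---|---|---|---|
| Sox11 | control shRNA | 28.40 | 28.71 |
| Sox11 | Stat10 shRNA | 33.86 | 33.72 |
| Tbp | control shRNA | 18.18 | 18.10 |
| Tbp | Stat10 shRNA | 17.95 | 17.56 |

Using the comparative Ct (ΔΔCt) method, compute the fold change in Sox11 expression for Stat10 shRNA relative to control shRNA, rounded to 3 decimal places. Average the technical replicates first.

0.020

Mean Ct: Sox11 control shRNA 28.555; Sox11 Stat10 shRNA 33.790; Tbp control shRNA 18.140; Tbp Stat10 shRNA 17.755
ΔCt(control shRNA) = 28.555 − 18.140 = 10.415
ΔCt(Stat10 shRNA) = 33.790 − 17.755 = 16.035
ΔΔCt = 16.035 − 10.415 = 5.620
Fold change = 2^(−5.620) = 0.0203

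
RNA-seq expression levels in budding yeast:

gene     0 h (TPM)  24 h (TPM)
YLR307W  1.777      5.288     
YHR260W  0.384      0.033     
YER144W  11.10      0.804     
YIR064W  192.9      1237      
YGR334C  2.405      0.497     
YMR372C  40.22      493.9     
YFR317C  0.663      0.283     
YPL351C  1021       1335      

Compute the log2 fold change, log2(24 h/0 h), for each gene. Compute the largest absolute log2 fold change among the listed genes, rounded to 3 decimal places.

log2(5.288/1.777) = 1.573  (YLR307W)
log2(0.033/0.384) = -3.541  (YHR260W)
log2(0.804/11.10) = -3.787  (YER144W)
log2(1237/192.9) = 2.681  (YIR064W)
log2(0.497/2.405) = -2.275  (YGR334C)
log2(493.9/40.22) = 3.618  (YMR372C)
log2(0.283/0.663) = -1.228  (YFR317C)
log2(1335/1021) = 0.387  (YPL351C)
The largest magnitude belongs to YER144W.

3.787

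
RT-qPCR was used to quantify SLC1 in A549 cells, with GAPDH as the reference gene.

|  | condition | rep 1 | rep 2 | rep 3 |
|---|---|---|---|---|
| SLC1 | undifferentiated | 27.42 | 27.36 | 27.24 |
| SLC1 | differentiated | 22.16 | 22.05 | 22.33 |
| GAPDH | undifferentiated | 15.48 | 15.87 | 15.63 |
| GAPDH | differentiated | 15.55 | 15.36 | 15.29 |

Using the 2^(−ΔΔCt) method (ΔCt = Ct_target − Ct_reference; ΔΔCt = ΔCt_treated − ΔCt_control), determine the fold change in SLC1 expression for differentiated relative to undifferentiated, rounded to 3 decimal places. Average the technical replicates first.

Mean Ct: SLC1 undifferentiated 27.340; SLC1 differentiated 22.180; GAPDH undifferentiated 15.660; GAPDH differentiated 15.400
ΔCt(undifferentiated) = 27.340 − 15.660 = 11.680
ΔCt(differentiated) = 22.180 − 15.400 = 6.780
ΔΔCt = 6.780 − 11.680 = -4.900
Fold change = 2^(−(-4.900)) = 2^4.900 = 29.8571

29.857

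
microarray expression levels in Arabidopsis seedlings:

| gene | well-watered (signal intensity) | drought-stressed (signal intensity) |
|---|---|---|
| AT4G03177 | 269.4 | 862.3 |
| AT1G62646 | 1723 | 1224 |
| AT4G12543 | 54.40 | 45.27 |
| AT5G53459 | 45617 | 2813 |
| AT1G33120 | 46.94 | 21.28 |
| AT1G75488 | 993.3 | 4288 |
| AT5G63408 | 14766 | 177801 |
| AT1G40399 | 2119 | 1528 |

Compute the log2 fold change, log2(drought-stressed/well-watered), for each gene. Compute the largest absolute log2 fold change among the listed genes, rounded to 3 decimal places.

4.019

log2(862.3/269.4) = 1.678  (AT4G03177)
log2(1224/1723) = -0.493  (AT1G62646)
log2(45.27/54.40) = -0.265  (AT4G12543)
log2(2813/45617) = -4.019  (AT5G53459)
log2(21.28/46.94) = -1.141  (AT1G33120)
log2(4288/993.3) = 2.110  (AT1G75488)
log2(177801/14766) = 3.590  (AT5G63408)
log2(1528/2119) = -0.472  (AT1G40399)
The largest magnitude belongs to AT5G53459.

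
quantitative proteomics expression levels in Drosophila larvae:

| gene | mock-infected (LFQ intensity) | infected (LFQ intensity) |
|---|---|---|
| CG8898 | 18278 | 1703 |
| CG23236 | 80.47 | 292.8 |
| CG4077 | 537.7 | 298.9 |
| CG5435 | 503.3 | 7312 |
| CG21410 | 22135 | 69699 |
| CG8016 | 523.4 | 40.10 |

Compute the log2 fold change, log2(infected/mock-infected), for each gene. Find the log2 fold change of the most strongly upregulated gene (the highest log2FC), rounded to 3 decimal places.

3.861

log2(1703/18278) = -3.424  (CG8898)
log2(292.8/80.47) = 1.863  (CG23236)
log2(298.9/537.7) = -0.847  (CG4077)
log2(7312/503.3) = 3.861  (CG5435)
log2(69699/22135) = 1.655  (CG21410)
log2(40.10/523.4) = -3.706  (CG8016)
CG5435 is most strongly upregulated.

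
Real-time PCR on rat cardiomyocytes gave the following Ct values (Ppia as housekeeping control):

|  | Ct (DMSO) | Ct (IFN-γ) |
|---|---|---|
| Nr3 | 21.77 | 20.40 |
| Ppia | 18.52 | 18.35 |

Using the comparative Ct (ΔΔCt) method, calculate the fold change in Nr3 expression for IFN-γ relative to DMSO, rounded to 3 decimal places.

2.297

ΔCt(DMSO) = 21.770 − 18.520 = 3.250
ΔCt(IFN-γ) = 20.400 − 18.350 = 2.050
ΔΔCt = 2.050 − 3.250 = -1.200
Fold change = 2^(−(-1.200)) = 2^1.200 = 2.2974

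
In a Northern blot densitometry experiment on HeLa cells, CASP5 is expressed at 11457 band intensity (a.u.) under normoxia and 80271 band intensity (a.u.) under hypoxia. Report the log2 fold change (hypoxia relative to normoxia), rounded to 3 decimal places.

Fold change = 80271 / 11457 = 7.0063
log2(7.0063) = 2.8086

2.809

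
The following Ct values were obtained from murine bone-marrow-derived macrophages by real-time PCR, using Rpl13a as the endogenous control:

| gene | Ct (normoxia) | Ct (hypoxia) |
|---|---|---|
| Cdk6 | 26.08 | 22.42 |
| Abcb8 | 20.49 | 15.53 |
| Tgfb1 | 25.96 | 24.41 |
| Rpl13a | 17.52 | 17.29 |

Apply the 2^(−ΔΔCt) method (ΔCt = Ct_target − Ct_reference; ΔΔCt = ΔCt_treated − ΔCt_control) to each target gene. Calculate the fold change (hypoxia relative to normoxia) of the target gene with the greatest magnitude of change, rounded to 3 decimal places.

26.538

Cdk6: ΔΔCt = (22.42−17.29) − (26.08−17.52) = 5.13 − 8.56 = -3.43; fold change = 2^3.43 = 10.778
Abcb8: ΔΔCt = (15.53−17.29) − (20.49−17.52) = -1.76 − 2.97 = -4.73; fold change = 2^4.73 = 26.538
Tgfb1: ΔΔCt = (24.41−17.29) − (25.96−17.52) = 7.12 − 8.44 = -1.32; fold change = 2^1.32 = 2.497
Abcb8 has the largest |ΔΔCt| = 4.73.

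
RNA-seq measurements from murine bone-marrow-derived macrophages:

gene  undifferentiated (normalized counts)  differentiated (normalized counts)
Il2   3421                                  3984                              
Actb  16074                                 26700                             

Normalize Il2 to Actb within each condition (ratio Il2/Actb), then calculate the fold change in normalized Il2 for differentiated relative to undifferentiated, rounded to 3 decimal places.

0.701

Il2/Actb (undifferentiated) = 3421 / 16074 = 0.21283
Il2/Actb (differentiated) = 3984 / 26700 = 0.14921
Fold change = 0.14921 / 0.21283 = 0.7011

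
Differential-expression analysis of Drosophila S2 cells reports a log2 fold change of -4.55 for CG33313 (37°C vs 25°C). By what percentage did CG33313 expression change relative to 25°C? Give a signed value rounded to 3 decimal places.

Fold change = 2^(-4.55) = 0.0427
Percent change = (FC − 1) × 100% = (0.0427 − 1) × 100 = -95.731%

-95.731%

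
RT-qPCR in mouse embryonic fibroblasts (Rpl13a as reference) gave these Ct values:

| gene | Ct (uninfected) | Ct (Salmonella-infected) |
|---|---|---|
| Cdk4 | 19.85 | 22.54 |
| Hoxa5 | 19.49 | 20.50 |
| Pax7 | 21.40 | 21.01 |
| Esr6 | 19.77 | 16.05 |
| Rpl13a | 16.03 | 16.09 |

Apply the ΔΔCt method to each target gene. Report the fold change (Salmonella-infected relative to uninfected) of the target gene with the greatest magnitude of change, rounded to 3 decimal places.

13.737

Cdk4: ΔΔCt = (22.54−16.09) − (19.85−16.03) = 6.45 − 3.82 = 2.63; fold change = 2^-2.63 = 0.162
Hoxa5: ΔΔCt = (20.50−16.09) − (19.49−16.03) = 4.41 − 3.46 = 0.95; fold change = 2^-0.95 = 0.518
Pax7: ΔΔCt = (21.01−16.09) − (21.40−16.03) = 4.92 − 5.37 = -0.45; fold change = 2^0.45 = 1.366
Esr6: ΔΔCt = (16.05−16.09) − (19.77−16.03) = -0.04 − 3.74 = -3.78; fold change = 2^3.78 = 13.737
Esr6 has the largest |ΔΔCt| = 3.78.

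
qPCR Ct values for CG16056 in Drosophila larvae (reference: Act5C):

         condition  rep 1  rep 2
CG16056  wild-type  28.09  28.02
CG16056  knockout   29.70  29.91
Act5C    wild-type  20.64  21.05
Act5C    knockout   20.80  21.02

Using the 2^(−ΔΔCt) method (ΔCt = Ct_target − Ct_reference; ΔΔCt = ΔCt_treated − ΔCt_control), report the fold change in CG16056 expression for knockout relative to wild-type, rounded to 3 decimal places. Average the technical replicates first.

0.311

Mean Ct: CG16056 wild-type 28.055; CG16056 knockout 29.805; Act5C wild-type 20.845; Act5C knockout 20.910
ΔCt(wild-type) = 28.055 − 20.845 = 7.210
ΔCt(knockout) = 29.805 − 20.910 = 8.895
ΔΔCt = 8.895 − 7.210 = 1.685
Fold change = 2^(−1.685) = 0.3110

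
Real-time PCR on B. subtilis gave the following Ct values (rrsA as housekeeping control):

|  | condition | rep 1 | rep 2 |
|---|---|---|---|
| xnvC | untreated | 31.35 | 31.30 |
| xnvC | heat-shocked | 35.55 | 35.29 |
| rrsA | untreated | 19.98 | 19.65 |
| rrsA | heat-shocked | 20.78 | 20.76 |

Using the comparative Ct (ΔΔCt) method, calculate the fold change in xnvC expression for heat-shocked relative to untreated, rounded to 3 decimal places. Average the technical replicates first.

Mean Ct: xnvC untreated 31.325; xnvC heat-shocked 35.420; rrsA untreated 19.815; rrsA heat-shocked 20.770
ΔCt(untreated) = 31.325 − 19.815 = 11.510
ΔCt(heat-shocked) = 35.420 − 20.770 = 14.650
ΔΔCt = 14.650 − 11.510 = 3.140
Fold change = 2^(−3.140) = 0.1134

0.113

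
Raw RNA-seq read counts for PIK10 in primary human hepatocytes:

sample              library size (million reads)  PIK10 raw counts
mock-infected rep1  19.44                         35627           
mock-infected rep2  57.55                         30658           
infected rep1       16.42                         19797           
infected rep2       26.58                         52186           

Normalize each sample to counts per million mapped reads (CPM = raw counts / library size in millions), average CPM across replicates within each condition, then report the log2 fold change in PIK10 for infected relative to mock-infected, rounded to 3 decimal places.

0.422

CPM(mock-infected rep1) = 35627 / 19.44 = 1832.6646
CPM(mock-infected rep2) = 30658 / 57.55 = 532.7194
CPM(infected rep1) = 19797 / 16.42 = 1205.6638
CPM(infected rep2) = 52186 / 26.58 = 1963.3559
mean CPM(mock-infected) = 1182.6920; mean CPM(infected) = 1584.5099
Fold change = 1584.5099 / 1182.6920 = 1.33975
log2(1.33975) = 0.4220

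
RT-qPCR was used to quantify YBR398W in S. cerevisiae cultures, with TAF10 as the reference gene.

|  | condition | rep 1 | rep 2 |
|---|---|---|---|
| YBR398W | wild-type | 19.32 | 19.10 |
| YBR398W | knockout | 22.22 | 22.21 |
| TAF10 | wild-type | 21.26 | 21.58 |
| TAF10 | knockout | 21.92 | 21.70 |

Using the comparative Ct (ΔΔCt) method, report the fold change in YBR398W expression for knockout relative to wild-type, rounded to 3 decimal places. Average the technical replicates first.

0.163

Mean Ct: YBR398W wild-type 19.210; YBR398W knockout 22.215; TAF10 wild-type 21.420; TAF10 knockout 21.810
ΔCt(wild-type) = 19.210 − 21.420 = -2.210
ΔCt(knockout) = 22.215 − 21.810 = 0.405
ΔΔCt = 0.405 − (-2.210) = 2.615
Fold change = 2^(−2.615) = 0.1632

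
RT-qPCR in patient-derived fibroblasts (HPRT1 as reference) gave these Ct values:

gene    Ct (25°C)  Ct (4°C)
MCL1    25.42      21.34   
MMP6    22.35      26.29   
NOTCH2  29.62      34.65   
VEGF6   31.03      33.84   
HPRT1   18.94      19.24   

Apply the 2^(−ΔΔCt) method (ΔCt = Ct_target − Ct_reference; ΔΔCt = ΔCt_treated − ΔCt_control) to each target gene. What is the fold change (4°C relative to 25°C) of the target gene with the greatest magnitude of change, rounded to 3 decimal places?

0.038

MCL1: ΔΔCt = (21.34−19.24) − (25.42−18.94) = 2.10 − 6.48 = -4.38; fold change = 2^4.38 = 20.821
MMP6: ΔΔCt = (26.29−19.24) − (22.35−18.94) = 7.05 − 3.41 = 3.64; fold change = 2^-3.64 = 0.080
NOTCH2: ΔΔCt = (34.65−19.24) − (29.62−18.94) = 15.41 − 10.68 = 4.73; fold change = 2^-4.73 = 0.038
VEGF6: ΔΔCt = (33.84−19.24) − (31.03−18.94) = 14.60 − 12.09 = 2.51; fold change = 2^-2.51 = 0.176
NOTCH2 has the largest |ΔΔCt| = 4.73.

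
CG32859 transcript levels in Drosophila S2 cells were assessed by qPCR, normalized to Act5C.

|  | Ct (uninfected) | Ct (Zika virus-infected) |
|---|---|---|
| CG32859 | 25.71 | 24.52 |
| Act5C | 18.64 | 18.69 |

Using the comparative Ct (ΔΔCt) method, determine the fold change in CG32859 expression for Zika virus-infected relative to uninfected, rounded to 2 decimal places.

2.36

ΔCt(uninfected) = 25.710 − 18.640 = 7.070
ΔCt(Zika virus-infected) = 24.520 − 18.690 = 5.830
ΔΔCt = 5.830 − 7.070 = -1.240
Fold change = 2^(−(-1.240)) = 2^1.240 = 2.362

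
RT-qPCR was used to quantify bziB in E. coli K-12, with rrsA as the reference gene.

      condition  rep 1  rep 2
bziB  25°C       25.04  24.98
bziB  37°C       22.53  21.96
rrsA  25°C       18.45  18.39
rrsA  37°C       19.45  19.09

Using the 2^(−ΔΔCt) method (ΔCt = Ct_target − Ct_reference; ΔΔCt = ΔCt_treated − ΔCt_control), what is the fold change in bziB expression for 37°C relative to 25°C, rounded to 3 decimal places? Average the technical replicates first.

12.252

Mean Ct: bziB 25°C 25.010; bziB 37°C 22.245; rrsA 25°C 18.420; rrsA 37°C 19.270
ΔCt(25°C) = 25.010 − 18.420 = 6.590
ΔCt(37°C) = 22.245 − 19.270 = 2.975
ΔΔCt = 2.975 − 6.590 = -3.615
Fold change = 2^(−(-3.615)) = 2^3.615 = 12.2525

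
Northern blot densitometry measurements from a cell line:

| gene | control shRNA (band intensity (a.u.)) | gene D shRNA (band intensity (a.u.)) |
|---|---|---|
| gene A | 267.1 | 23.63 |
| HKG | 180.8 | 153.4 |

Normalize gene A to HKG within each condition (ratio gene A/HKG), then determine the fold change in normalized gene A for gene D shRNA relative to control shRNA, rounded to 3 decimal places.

0.104

gene A/HKG (control shRNA) = 267.1 / 180.8 = 1.4773
gene A/HKG (gene D shRNA) = 23.63 / 153.4 = 0.15404
Fold change = 0.15404 / 1.4773 = 0.1043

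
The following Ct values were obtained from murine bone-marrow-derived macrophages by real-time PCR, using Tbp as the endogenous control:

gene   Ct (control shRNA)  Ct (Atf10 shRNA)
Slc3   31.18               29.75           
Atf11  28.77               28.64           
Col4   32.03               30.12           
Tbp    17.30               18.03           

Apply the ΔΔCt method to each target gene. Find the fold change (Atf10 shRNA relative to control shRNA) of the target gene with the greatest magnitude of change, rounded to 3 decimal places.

6.233

Slc3: ΔΔCt = (29.75−18.03) − (31.18−17.30) = 11.72 − 13.88 = -2.16; fold change = 2^2.16 = 4.469
Atf11: ΔΔCt = (28.64−18.03) − (28.77−17.30) = 10.61 − 11.47 = -0.86; fold change = 2^0.86 = 1.815
Col4: ΔΔCt = (30.12−18.03) − (32.03−17.30) = 12.09 − 14.73 = -2.64; fold change = 2^2.64 = 6.233
Col4 has the largest |ΔΔCt| = 2.64.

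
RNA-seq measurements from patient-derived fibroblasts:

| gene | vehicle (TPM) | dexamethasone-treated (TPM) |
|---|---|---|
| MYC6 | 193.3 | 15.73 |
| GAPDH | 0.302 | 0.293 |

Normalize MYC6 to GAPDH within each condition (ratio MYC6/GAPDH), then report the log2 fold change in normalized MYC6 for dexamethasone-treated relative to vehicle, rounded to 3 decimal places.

MYC6/GAPDH (vehicle) = 193.3 / 0.302 = 640.07
MYC6/GAPDH (dexamethasone-treated) = 15.73 / 0.293 = 53.686
Fold change = 53.686 / 640.07 = 0.0839
log2(0.0839) = -3.5756

-3.576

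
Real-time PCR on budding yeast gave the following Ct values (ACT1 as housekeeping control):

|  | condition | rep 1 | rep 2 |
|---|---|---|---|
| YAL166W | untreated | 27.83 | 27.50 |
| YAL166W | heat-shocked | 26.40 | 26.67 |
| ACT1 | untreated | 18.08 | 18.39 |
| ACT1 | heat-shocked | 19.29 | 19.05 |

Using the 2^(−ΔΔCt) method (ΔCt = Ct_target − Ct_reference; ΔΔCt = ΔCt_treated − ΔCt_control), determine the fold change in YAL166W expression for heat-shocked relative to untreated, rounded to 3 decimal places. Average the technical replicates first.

4.184

Mean Ct: YAL166W untreated 27.665; YAL166W heat-shocked 26.535; ACT1 untreated 18.235; ACT1 heat-shocked 19.170
ΔCt(untreated) = 27.665 − 18.235 = 9.430
ΔCt(heat-shocked) = 26.535 − 19.170 = 7.365
ΔΔCt = 7.365 − 9.430 = -2.065
Fold change = 2^(−(-2.065)) = 2^2.065 = 4.1843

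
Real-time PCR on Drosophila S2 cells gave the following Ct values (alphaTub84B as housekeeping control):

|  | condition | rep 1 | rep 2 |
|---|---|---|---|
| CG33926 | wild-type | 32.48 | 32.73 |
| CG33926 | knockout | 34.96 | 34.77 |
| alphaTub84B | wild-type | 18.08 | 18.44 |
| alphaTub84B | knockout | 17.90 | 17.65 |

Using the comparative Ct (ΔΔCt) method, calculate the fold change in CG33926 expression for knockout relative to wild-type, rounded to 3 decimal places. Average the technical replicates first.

Mean Ct: CG33926 wild-type 32.605; CG33926 knockout 34.865; alphaTub84B wild-type 18.260; alphaTub84B knockout 17.775
ΔCt(wild-type) = 32.605 − 18.260 = 14.345
ΔCt(knockout) = 34.865 − 17.775 = 17.090
ΔΔCt = 17.090 − 14.345 = 2.745
Fold change = 2^(−2.745) = 0.1492

0.149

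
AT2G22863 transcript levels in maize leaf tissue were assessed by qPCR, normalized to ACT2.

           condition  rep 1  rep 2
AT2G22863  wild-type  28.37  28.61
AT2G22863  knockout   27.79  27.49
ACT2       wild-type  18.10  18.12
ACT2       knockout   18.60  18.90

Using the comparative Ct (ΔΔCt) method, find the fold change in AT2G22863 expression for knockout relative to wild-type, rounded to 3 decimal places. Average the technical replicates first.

Mean Ct: AT2G22863 wild-type 28.490; AT2G22863 knockout 27.640; ACT2 wild-type 18.110; ACT2 knockout 18.750
ΔCt(wild-type) = 28.490 − 18.110 = 10.380
ΔCt(knockout) = 27.640 − 18.750 = 8.890
ΔΔCt = 8.890 − 10.380 = -1.490
Fold change = 2^(−(-1.490)) = 2^1.490 = 2.8089

2.809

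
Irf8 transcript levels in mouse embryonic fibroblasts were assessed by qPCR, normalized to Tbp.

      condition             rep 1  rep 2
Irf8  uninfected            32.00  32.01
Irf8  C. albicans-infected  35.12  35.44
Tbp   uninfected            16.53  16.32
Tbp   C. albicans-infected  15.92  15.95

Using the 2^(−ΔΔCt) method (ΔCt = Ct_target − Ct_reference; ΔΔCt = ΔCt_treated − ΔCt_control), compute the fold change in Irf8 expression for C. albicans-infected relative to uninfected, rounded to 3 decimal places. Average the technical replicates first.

0.074

Mean Ct: Irf8 uninfected 32.005; Irf8 C. albicans-infected 35.280; Tbp uninfected 16.425; Tbp C. albicans-infected 15.935
ΔCt(uninfected) = 32.005 − 16.425 = 15.580
ΔCt(C. albicans-infected) = 35.280 − 15.935 = 19.345
ΔΔCt = 19.345 − 15.580 = 3.765
Fold change = 2^(−3.765) = 0.0736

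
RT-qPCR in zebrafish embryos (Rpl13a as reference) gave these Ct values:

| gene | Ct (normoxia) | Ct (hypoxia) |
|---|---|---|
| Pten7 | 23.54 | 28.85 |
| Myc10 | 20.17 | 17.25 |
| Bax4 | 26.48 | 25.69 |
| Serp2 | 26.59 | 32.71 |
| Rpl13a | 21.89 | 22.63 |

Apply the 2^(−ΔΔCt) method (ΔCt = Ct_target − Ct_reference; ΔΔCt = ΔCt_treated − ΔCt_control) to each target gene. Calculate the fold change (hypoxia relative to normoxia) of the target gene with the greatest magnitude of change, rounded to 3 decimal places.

Pten7: ΔΔCt = (28.85−22.63) − (23.54−21.89) = 6.22 − 1.65 = 4.57; fold change = 2^-4.57 = 0.042
Myc10: ΔΔCt = (17.25−22.63) − (20.17−21.89) = -5.38 − (-1.72) = -3.66; fold change = 2^3.66 = 12.641
Bax4: ΔΔCt = (25.69−22.63) − (26.48−21.89) = 3.06 − 4.59 = -1.53; fold change = 2^1.53 = 2.888
Serp2: ΔΔCt = (32.71−22.63) − (26.59−21.89) = 10.08 − 4.70 = 5.38; fold change = 2^-5.38 = 0.024
Serp2 has the largest |ΔΔCt| = 5.38.

0.024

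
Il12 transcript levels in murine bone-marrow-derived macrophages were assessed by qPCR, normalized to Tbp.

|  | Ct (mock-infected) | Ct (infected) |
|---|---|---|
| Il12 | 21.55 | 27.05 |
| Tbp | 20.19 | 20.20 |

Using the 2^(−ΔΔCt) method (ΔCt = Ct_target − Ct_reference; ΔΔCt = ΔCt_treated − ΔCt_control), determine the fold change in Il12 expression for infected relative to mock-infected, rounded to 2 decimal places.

0.02

ΔCt(mock-infected) = 21.550 − 20.190 = 1.360
ΔCt(infected) = 27.050 − 20.200 = 6.850
ΔΔCt = 6.850 − 1.360 = 5.490
Fold change = 2^(−5.490) = 0.022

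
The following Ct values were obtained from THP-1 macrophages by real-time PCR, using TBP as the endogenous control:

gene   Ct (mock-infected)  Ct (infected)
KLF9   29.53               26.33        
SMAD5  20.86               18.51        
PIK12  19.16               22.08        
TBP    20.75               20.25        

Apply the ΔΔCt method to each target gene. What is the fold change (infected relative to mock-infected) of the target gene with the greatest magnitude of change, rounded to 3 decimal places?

KLF9: ΔΔCt = (26.33−20.25) − (29.53−20.75) = 6.08 − 8.78 = -2.70; fold change = 2^2.70 = 6.498
SMAD5: ΔΔCt = (18.51−20.25) − (20.86−20.75) = -1.74 − 0.11 = -1.85; fold change = 2^1.85 = 3.605
PIK12: ΔΔCt = (22.08−20.25) − (19.16−20.75) = 1.83 − (-1.59) = 3.42; fold change = 2^-3.42 = 0.093
PIK12 has the largest |ΔΔCt| = 3.42.

0.093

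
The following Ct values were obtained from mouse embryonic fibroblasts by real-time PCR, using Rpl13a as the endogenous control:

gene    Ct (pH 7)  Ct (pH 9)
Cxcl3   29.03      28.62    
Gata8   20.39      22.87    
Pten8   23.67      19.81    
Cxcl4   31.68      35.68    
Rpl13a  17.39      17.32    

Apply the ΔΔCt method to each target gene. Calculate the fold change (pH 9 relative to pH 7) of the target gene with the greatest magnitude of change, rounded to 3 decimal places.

0.060

Cxcl3: ΔΔCt = (28.62−17.32) − (29.03−17.39) = 11.30 − 11.64 = -0.34; fold change = 2^0.34 = 1.266
Gata8: ΔΔCt = (22.87−17.32) − (20.39−17.39) = 5.55 − 3.00 = 2.55; fold change = 2^-2.55 = 0.171
Pten8: ΔΔCt = (19.81−17.32) − (23.67−17.39) = 2.49 − 6.28 = -3.79; fold change = 2^3.79 = 13.833
Cxcl4: ΔΔCt = (35.68−17.32) − (31.68−17.39) = 18.36 − 14.29 = 4.07; fold change = 2^-4.07 = 0.060
Cxcl4 has the largest |ΔΔCt| = 4.07.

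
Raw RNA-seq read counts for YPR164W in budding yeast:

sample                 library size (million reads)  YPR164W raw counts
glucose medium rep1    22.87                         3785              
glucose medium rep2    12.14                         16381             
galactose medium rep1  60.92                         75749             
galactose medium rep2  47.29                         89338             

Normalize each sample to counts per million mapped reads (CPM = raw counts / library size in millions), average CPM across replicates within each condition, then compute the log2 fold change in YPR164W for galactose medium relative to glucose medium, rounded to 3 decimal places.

CPM(glucose medium rep1) = 3785 / 22.87 = 165.5007
CPM(glucose medium rep2) = 16381 / 12.14 = 1349.3410
CPM(galactose medium rep1) = 75749 / 60.92 = 1243.4176
CPM(galactose medium rep2) = 89338 / 47.29 = 1889.1520
mean CPM(glucose medium) = 757.4208; mean CPM(galactose medium) = 1566.2848
Fold change = 1566.2848 / 757.4208 = 2.06792
log2(2.06792) = 1.0482

1.048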